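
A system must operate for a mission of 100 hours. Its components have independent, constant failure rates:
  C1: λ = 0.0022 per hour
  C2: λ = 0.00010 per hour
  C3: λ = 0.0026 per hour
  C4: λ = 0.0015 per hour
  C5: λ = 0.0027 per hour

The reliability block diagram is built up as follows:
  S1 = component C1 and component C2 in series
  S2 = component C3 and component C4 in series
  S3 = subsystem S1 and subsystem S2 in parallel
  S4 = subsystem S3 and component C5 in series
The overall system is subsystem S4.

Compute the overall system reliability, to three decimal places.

0.711

R(C1) = exp(−0.0022 × 100) = 0.80252
R(C2) = exp(−0.00010 × 100) = 0.99005
R(C3) = exp(−0.0026 × 100) = 0.77105
R(C4) = exp(−0.0015 × 100) = 0.86071
R(C5) = exp(−0.0027 × 100) = 0.76338
Series (C1 and C2): 0.80252 × 0.99005 = 0.79453
Series (C3 and C4): 0.77105 × 0.86071 = 0.66365
Parallel ([0.79453] and [0.66365]): 1 − (1 − 0.79453)(1 − 0.66365) = 0.93089
Series ([0.93089] and C5): 0.93089 × 0.76338 = 0.711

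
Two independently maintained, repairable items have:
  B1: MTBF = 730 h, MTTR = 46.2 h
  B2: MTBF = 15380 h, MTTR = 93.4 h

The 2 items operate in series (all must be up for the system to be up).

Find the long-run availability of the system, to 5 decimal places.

0.93480

A(B1) = MTBF/(MTBF+MTTR) = 730/(730+46.2) = 0.940479
A(B2) = MTBF/(MTBF+MTTR) = 15380/(15380+93.4) = 0.993964
Series availability: 0.940479 × 0.993964 = 0.93480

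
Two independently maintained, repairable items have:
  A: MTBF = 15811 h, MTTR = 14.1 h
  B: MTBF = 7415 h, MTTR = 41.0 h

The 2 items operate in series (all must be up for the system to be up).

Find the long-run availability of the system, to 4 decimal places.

0.9936

A(A) = MTBF/(MTBF+MTTR) = 15811/(15811+14.1) = 0.999109
A(B) = MTBF/(MTBF+MTTR) = 7415/(7415+41.0) = 0.994501
Series availability: 0.999109 × 0.994501 = 0.9936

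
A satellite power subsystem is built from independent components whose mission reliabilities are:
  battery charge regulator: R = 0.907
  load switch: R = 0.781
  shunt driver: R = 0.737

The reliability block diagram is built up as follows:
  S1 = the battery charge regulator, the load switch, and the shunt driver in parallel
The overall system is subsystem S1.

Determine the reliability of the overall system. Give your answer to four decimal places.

0.9946

Parallel (battery charge regulator, load switch, and shunt driver): 1 − (1 − 0.907000)(1 − 0.781000)(1 − 0.737000) = 0.9946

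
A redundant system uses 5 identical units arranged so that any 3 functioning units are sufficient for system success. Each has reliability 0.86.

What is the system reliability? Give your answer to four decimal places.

R = Σ_{i=3}^{5} C(5,i) p^i (1−p)^{5−i} with p = 0.86
C(5,3)·0.86^3·0.14^2 = 0.124667
C(5,4)·0.86^4·0.14^1 = 0.382906
C(5,5)·0.86^5·0.14^0 = 0.470427
Sum = 0.9780

0.9780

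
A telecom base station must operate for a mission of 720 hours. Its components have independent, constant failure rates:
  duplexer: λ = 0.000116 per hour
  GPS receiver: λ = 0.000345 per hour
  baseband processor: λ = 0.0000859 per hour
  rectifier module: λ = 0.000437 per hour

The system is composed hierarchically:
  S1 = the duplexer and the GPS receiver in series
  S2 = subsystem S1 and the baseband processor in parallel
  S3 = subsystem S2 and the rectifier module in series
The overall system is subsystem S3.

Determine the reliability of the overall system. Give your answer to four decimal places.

0.7177

R(duplexer) = exp(−0.000116 × 720) = 0.919873
R(GPS receiver) = exp(−0.000345 × 720) = 0.780048
R(baseband processor) = exp(−0.0000859 × 720) = 0.940026
R(rectifier module) = exp(−0.000437 × 720) = 0.730052
Series (duplexer and GPS receiver): 0.919873 × 0.780048 = 0.717545
Parallel ([0.717545] and baseband processor): 1 − (1 − 0.717545)(1 − 0.940026) = 0.983060
Series ([0.983060] and rectifier module): 0.983060 × 0.730052 = 0.7177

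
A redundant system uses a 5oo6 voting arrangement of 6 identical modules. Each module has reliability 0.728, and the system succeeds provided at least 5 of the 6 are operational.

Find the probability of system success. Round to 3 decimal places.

0.483

R = Σ_{i=5}^{6} C(6,i) p^i (1−p)^{6−i} with p = 0.728
C(6,5)·0.728^5·0.272^1 = 0.33372
C(6,6)·0.728^6·0.272^0 = 0.14886
Sum = 0.483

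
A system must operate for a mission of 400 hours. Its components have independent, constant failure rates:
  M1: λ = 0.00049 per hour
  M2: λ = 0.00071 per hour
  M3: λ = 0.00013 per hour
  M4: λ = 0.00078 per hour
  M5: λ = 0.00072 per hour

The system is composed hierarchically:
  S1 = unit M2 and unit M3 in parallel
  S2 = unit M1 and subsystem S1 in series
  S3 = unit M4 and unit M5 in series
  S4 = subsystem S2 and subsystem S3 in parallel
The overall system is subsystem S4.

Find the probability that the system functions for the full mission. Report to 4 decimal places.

R(M1) = exp(−0.00049 × 400) = 0.822012
R(M2) = exp(−0.00071 × 400) = 0.752767
R(M3) = exp(−0.00013 × 400) = 0.949329
R(M4) = exp(−0.00078 × 400) = 0.731982
R(M5) = exp(−0.00072 × 400) = 0.749762
Parallel (M2 and M3): 1 − (1 − 0.752767)(1 − 0.949329) = 0.987472
Series (M1 and [0.987472]): 0.822012 × 0.987472 = 0.811714
Series (M4 and M5): 0.731982 × 0.749762 = 0.548812
Parallel ([0.811714] and [0.548812]): 1 − (1 − 0.811714)(1 − 0.548812) = 0.9150

0.9150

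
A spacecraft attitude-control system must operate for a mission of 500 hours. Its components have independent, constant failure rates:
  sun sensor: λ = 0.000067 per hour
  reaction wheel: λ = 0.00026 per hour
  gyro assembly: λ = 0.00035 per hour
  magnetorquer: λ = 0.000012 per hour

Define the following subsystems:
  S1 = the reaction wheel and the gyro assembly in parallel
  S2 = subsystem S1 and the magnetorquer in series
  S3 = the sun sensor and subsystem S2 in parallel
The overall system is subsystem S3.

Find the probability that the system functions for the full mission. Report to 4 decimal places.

0.9992

R(sun sensor) = exp(−0.000067 × 500) = 0.967055
R(reaction wheel) = exp(−0.00026 × 500) = 0.878095
R(gyro assembly) = exp(−0.00035 × 500) = 0.839457
R(magnetorquer) = exp(−0.000012 × 500) = 0.994018
Parallel (reaction wheel and gyro assembly): 1 − (1 − 0.878095)(1 − 0.839457) = 0.980429
Series ([0.980429] and magnetorquer): 0.980429 × 0.994018 = 0.974564
Parallel (sun sensor and [0.974564]): 1 − (1 − 0.967055)(1 − 0.974564) = 0.9992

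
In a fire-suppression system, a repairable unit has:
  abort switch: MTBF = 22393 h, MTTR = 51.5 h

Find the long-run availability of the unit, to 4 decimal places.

A(abort switch) = MTBF/(MTBF+MTTR) = 22393/(22393+51.5) = 0.9977

0.9977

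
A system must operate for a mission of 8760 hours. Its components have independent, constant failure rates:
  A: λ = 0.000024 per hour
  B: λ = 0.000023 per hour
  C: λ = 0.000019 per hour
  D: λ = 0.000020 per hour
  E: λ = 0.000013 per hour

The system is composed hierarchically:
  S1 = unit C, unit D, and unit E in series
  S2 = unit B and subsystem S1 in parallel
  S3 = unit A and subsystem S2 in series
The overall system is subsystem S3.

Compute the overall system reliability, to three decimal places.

R(A) = exp(−0.000024 × 8760) = 0.81039
R(B) = exp(−0.000023 × 8760) = 0.81752
R(C) = exp(−0.000019 × 8760) = 0.84667
R(D) = exp(−0.000020 × 8760) = 0.83929
R(E) = exp(−0.000013 × 8760) = 0.89237
Series (C, D, and E): 0.84667 × 0.83929 × 0.89237 = 0.63412
Parallel (B and [0.63412]): 1 − (1 − 0.81752)(1 − 0.63412) = 0.93323
Series (A and [0.93323]): 0.81039 × 0.93323 = 0.756

0.756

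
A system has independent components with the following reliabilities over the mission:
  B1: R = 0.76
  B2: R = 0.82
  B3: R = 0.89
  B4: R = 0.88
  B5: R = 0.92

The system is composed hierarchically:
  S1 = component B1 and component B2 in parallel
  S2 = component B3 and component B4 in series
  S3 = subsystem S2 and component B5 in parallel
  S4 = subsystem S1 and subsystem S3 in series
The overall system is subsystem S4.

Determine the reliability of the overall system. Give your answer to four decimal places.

0.9402

Parallel (B1 and B2): 1 − (1 − 0.760000)(1 − 0.820000) = 0.956800
Series (B3 and B4): 0.890000 × 0.880000 = 0.783200
Parallel ([0.783200] and B5): 1 − (1 − 0.783200)(1 − 0.920000) = 0.982656
Series ([0.956800] and [0.982656]): 0.956800 × 0.982656 = 0.9402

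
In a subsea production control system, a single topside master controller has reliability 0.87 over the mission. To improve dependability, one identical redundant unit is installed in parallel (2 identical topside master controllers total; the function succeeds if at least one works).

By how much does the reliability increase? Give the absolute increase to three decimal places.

R_before = 0.87
R_after = 1 − (1 − 0.87)^2 = 0.983
ΔR = 0.983 − 0.87 = 0.113

0.113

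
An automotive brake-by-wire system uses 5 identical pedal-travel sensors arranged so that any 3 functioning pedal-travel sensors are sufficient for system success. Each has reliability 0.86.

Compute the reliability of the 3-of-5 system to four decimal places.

R = Σ_{i=3}^{5} C(5,i) p^i (1−p)^{5−i} with p = 0.86
C(5,3)·0.86^3·0.14^2 = 0.124667
C(5,4)·0.86^4·0.14^1 = 0.382906
C(5,5)·0.86^5·0.14^0 = 0.470427
Sum = 0.9780

0.9780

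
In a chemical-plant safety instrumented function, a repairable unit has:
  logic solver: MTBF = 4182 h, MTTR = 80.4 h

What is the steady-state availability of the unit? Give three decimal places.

0.981

A(logic solver) = MTBF/(MTBF+MTTR) = 4182/(4182+80.4) = 0.981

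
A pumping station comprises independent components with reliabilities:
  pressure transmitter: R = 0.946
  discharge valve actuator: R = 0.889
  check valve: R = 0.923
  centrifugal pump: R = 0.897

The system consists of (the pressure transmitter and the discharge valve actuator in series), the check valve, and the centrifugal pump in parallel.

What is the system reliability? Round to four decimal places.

Series (pressure transmitter and discharge valve actuator): 0.946000 × 0.889000 = 0.840994
Parallel ([0.840994], check valve, and centrifugal pump): 1 − (1 − 0.840994)(1 − 0.923000)(1 − 0.897000) = 0.9987

0.9987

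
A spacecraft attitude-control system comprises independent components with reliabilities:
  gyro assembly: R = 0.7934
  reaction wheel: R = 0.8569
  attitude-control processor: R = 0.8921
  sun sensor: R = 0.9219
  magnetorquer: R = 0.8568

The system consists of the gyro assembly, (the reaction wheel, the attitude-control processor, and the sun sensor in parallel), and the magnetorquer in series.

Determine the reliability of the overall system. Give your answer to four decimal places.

0.6790

Parallel (reaction wheel, attitude-control processor, and sun sensor): 1 − (1 − 0.856900)(1 − 0.892100)(1 − 0.921900) = 0.998794
Series (gyro assembly, [0.998794], and magnetorquer): 0.793400 × 0.998794 × 0.856800 = 0.6790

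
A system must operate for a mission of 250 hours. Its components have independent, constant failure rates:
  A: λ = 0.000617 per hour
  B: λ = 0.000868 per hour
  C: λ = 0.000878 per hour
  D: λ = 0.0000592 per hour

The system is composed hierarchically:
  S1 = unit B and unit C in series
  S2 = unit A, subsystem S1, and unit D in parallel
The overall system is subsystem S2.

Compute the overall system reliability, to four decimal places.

R(A) = exp(−0.000617 × 250) = 0.857058
R(B) = exp(−0.000868 × 250) = 0.804930
R(C) = exp(−0.000878 × 250) = 0.802920
R(D) = exp(−0.0000592 × 250) = 0.985309
Series (B and C): 0.804930 × 0.802920 = 0.646294
Parallel (A, [0.646294], and D): 1 − (1 − 0.857058)(1 − 0.646294)(1 − 0.985309) = 0.9993

0.9993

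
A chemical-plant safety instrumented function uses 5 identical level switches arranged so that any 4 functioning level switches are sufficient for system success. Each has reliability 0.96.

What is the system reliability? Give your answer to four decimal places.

0.9852

R = Σ_{i=4}^{5} C(5,i) p^i (1−p)^{5−i} with p = 0.96
C(5,4)·0.96^4·0.04^1 = 0.169869
C(5,5)·0.96^5·0.04^0 = 0.815373
Sum = 0.9852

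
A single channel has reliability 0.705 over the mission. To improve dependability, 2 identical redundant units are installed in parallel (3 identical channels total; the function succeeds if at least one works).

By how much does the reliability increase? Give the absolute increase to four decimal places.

R_before = 0.705
R_after = 1 − (1 − 0.705)^3 = 0.9743
ΔR = 0.9743 − 0.705 = 0.2693

0.2693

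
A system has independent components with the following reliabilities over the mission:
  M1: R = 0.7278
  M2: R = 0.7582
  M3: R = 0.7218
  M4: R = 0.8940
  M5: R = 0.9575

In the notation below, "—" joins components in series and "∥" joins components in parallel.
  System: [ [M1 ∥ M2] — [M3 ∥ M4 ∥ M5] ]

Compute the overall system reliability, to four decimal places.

0.9330

Parallel (M1 and M2): 1 − (1 − 0.727800)(1 − 0.758200) = 0.934182
Parallel (M3, M4, and M5): 1 − (1 − 0.721800)(1 − 0.894000)(1 − 0.957500) = 0.998747
Series ([0.934182] and [0.998747]): 0.934182 × 0.998747 = 0.9330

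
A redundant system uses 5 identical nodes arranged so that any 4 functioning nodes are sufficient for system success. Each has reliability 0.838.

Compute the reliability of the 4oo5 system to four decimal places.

R = Σ_{i=4}^{5} C(5,i) p^i (1−p)^{5−i} with p = 0.838
C(5,4)·0.838^4·0.162^1 = 0.399449
C(5,5)·0.838^5·0.162^0 = 0.413257
Sum = 0.8127

0.8127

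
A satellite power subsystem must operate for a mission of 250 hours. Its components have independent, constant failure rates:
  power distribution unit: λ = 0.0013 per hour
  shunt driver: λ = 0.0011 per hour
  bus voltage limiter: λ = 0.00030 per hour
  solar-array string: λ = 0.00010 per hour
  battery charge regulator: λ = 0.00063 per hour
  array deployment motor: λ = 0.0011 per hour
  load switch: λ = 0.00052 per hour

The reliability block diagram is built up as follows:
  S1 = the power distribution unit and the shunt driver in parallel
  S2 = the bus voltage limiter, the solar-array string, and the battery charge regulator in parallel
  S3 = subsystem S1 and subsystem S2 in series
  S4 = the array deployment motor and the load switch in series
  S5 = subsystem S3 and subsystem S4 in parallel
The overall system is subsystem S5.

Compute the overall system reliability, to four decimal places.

0.9777

R(power distribution unit) = exp(−0.0013 × 250) = 0.722527
R(shunt driver) = exp(−0.0011 × 250) = 0.759572
R(bus voltage limiter) = exp(−0.00030 × 250) = 0.927743
R(solar-array string) = exp(−0.00010 × 250) = 0.975310
R(battery charge regulator) = exp(−0.00063 × 250) = 0.854277
R(array deployment motor) = exp(−0.0011 × 250) = 0.759572
R(load switch) = exp(−0.00052 × 250) = 0.878095
Parallel (power distribution unit and shunt driver): 1 − (1 − 0.722527)(1 − 0.759572) = 0.933288
Parallel (bus voltage limiter, solar-array string, and battery charge regulator): 1 − (1 − 0.927743)(1 − 0.975310)(1 − 0.854277) = 0.999740
Series ([0.933288] and [0.999740]): 0.933288 × 0.999740 = 0.933045
Series (array deployment motor and load switch): 0.759572 × 0.878095 = 0.666976
Parallel ([0.933045] and [0.666976]): 1 − (1 − 0.933045)(1 − 0.666976) = 0.9777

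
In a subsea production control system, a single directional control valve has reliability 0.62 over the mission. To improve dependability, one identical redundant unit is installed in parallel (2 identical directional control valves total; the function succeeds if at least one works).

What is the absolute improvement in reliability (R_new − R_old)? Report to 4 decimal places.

0.2356

R_before = 0.62
R_after = 1 − (1 − 0.62)^2 = 0.8556
ΔR = 0.8556 − 0.62 = 0.2356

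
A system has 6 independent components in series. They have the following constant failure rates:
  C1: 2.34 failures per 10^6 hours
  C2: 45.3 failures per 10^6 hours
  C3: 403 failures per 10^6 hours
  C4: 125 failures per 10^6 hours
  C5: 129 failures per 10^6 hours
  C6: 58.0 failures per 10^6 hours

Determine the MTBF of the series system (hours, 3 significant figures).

Series of exponential components: λ_sys = Σ λ_i
λ_sys = 0.00000234 + 0.0000453 + 0.000403 + 0.000125 + 0.000129 + 0.0000580 = 7.6264e-04 /h
MTBF = 1 / λ_sys = 1310 h

1310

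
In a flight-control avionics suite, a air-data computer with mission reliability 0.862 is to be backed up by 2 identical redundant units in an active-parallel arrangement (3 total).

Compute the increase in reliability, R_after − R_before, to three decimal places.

R_before = 0.862
R_after = 1 − (1 − 0.862)^3 = 0.997
ΔR = 0.997 − 0.862 = 0.135

0.135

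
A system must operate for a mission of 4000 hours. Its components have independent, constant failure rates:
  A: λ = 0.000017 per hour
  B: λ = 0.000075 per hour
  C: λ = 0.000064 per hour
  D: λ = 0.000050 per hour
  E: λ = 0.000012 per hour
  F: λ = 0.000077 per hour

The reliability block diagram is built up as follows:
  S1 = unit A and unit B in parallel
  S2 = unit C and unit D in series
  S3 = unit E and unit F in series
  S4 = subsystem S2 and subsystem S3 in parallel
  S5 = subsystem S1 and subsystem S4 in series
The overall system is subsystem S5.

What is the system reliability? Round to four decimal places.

R(A) = exp(−0.000017 × 4000) = 0.934260
R(B) = exp(−0.000075 × 4000) = 0.740818
R(C) = exp(−0.000064 × 4000) = 0.774142
R(D) = exp(−0.000050 × 4000) = 0.818731
R(E) = exp(−0.000012 × 4000) = 0.953134
R(F) = exp(−0.000077 × 4000) = 0.734915
Parallel (A and B): 1 − (1 − 0.934260)(1 − 0.740818) = 0.982961
Series (C and D): 0.774142 × 0.818731 = 0.633814
Series (E and F): 0.953134 × 0.734915 = 0.700472
Parallel ([0.633814] and [0.700472]): 1 − (1 − 0.633814)(1 − 0.700472) = 0.890317
Series ([0.982961] and [0.890317]): 0.982961 × 0.890317 = 0.8751

0.8751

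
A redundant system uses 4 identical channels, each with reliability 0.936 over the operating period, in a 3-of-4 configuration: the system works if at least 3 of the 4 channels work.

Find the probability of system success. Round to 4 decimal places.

R = Σ_{i=3}^{4} C(4,i) p^i (1−p)^{4−i} with p = 0.936
C(4,3)·0.936^3·0.064^1 = 0.209927
C(4,4)·0.936^4·0.064^0 = 0.767544
Sum = 0.9775

0.9775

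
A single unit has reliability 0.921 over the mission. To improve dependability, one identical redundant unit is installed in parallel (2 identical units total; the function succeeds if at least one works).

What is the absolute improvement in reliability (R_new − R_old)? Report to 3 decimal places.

R_before = 0.921
R_after = 1 − (1 − 0.921)^2 = 0.994
ΔR = 0.994 − 0.921 = 0.073

0.073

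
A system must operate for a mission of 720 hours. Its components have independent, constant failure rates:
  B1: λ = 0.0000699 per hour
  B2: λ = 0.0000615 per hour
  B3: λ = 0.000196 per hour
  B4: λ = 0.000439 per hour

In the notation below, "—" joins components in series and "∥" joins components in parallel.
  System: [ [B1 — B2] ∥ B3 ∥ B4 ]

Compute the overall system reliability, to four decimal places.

R(B1) = exp(−0.0000699 × 720) = 0.950917
R(B2) = exp(−0.0000615 × 720) = 0.956686
R(B3) = exp(−0.000196 × 720) = 0.868385
R(B4) = exp(−0.000439 × 720) = 0.729001
Series (B1 and B2): 0.950917 × 0.956686 = 0.909729
Parallel ([0.909729], B3, and B4): 1 − (1 − 0.909729)(1 − 0.868385)(1 − 0.729001) = 0.9968

0.9968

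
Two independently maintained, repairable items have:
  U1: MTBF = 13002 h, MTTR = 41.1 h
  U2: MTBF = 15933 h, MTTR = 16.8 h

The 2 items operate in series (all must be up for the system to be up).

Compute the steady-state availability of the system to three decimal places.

A(U1) = MTBF/(MTBF+MTTR) = 13002/(13002+41.1) = 0.996849
A(U2) = MTBF/(MTBF+MTTR) = 15933/(15933+16.8) = 0.998947
Series availability: 0.996849 × 0.998947 = 0.996

0.996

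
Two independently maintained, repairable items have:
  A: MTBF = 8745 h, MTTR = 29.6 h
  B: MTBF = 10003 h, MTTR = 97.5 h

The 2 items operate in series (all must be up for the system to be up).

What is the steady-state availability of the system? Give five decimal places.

0.98701

A(A) = MTBF/(MTBF+MTTR) = 8745/(8745+29.6) = 0.996627
A(B) = MTBF/(MTBF+MTTR) = 10003/(10003+97.5) = 0.990347
Series availability: 0.996627 × 0.990347 = 0.98701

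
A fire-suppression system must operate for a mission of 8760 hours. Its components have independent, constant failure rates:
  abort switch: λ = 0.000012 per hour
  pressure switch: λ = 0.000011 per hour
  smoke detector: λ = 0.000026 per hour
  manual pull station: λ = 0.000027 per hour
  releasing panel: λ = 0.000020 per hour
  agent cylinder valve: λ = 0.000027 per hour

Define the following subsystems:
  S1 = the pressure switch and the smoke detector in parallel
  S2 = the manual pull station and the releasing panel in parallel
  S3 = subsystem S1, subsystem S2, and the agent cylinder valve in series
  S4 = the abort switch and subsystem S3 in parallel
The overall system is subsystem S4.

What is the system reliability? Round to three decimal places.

R(abort switch) = exp(−0.000012 × 8760) = 0.90022
R(pressure switch) = exp(−0.000011 × 8760) = 0.90814
R(smoke detector) = exp(−0.000026 × 8760) = 0.79632
R(manual pull station) = exp(−0.000027 × 8760) = 0.78937
R(releasing panel) = exp(−0.000020 × 8760) = 0.83929
R(agent cylinder valve) = exp(−0.000027 × 8760) = 0.78937
Parallel (pressure switch and smoke detector): 1 − (1 − 0.90814)(1 − 0.79632) = 0.98129
Parallel (manual pull station and releasing panel): 1 − (1 − 0.78937)(1 − 0.83929) = 0.96615
Series ([0.98129], [0.96615], and agent cylinder valve): 0.98129 × 0.96615 × 0.78937 = 0.74838
Parallel (abort switch and [0.74838]): 1 − (1 − 0.90022)(1 − 0.74838) = 0.975

0.975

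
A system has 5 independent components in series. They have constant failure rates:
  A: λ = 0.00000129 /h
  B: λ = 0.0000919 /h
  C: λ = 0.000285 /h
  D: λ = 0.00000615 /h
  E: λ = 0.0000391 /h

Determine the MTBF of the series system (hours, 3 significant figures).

2360

Series of exponential components: λ_sys = Σ λ_i
λ_sys = 0.00000129 + 0.0000919 + 0.000285 + 0.00000615 + 0.0000391 = 4.2344e-04 /h
MTBF = 1 / λ_sys = 2360 h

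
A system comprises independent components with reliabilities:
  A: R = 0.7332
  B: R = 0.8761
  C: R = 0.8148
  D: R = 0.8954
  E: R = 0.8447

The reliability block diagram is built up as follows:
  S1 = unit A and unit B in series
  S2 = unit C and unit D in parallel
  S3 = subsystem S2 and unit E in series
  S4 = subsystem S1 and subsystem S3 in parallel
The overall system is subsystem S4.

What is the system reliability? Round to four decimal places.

Series (A and B): 0.733200 × 0.876100 = 0.642357
Parallel (C and D): 1 − (1 − 0.814800)(1 − 0.895400) = 0.980628
Series ([0.980628] and E): 0.980628 × 0.844700 = 0.828336
Parallel ([0.642357] and [0.828336]): 1 − (1 − 0.642357)(1 − 0.828336) = 0.9386

0.9386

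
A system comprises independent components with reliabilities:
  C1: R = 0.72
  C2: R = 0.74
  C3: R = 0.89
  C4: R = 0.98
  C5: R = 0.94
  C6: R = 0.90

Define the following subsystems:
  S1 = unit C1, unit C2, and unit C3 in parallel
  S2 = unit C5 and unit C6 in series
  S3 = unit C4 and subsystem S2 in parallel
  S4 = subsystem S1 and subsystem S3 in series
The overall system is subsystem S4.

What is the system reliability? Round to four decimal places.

0.9889

Parallel (C1, C2, and C3): 1 − (1 − 0.720000)(1 − 0.740000)(1 − 0.890000) = 0.991992
Series (C5 and C6): 0.940000 × 0.900000 = 0.846000
Parallel (C4 and [0.846000]): 1 − (1 − 0.980000)(1 − 0.846000) = 0.996920
Series ([0.991992] and [0.996920]): 0.991992 × 0.996920 = 0.9889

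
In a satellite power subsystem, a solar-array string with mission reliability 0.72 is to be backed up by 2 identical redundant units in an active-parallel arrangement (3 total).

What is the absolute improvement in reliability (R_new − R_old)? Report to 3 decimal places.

0.258

R_before = 0.72
R_after = 1 − (1 − 0.72)^3 = 0.978
ΔR = 0.978 − 0.72 = 0.258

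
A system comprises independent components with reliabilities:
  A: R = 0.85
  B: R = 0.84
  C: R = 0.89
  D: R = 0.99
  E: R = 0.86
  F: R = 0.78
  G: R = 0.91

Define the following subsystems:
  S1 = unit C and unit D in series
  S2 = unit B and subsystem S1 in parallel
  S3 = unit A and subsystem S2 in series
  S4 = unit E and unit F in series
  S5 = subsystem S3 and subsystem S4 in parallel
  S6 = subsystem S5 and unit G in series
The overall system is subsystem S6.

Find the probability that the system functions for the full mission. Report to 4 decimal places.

0.8602

Series (C and D): 0.890000 × 0.990000 = 0.881100
Parallel (B and [0.881100]): 1 − (1 − 0.840000)(1 − 0.881100) = 0.980976
Series (A and [0.980976]): 0.850000 × 0.980976 = 0.833830
Series (E and F): 0.860000 × 0.780000 = 0.670800
Parallel ([0.833830] and [0.670800]): 1 − (1 − 0.833830)(1 − 0.670800) = 0.945297
Series ([0.945297] and G): 0.945297 × 0.910000 = 0.8602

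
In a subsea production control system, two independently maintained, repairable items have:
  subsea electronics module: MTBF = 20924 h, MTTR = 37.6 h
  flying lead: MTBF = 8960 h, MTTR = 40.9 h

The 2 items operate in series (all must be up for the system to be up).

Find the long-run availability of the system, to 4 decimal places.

A(subsea electronics module) = MTBF/(MTBF+MTTR) = 20924/(20924+37.6) = 0.998206
A(flying lead) = MTBF/(MTBF+MTTR) = 8960/(8960+40.9) = 0.995456
Series availability: 0.998206 × 0.995456 = 0.9937

0.9937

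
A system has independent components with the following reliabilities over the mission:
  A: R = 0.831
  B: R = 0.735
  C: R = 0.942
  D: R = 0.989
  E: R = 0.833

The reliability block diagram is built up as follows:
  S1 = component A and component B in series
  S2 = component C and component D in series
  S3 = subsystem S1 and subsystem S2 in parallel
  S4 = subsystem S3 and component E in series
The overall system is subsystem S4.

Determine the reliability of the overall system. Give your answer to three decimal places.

0.811

Series (A and B): 0.83100 × 0.73500 = 0.61079
Series (C and D): 0.94200 × 0.98900 = 0.93164
Parallel ([0.61079] and [0.93164]): 1 − (1 − 0.61079)(1 − 0.93164) = 0.97339
Series ([0.97339] and E): 0.97339 × 0.83300 = 0.811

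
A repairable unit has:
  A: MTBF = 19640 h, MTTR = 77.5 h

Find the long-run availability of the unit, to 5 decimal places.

0.99607

A(A) = MTBF/(MTBF+MTTR) = 19640/(19640+77.5) = 0.99607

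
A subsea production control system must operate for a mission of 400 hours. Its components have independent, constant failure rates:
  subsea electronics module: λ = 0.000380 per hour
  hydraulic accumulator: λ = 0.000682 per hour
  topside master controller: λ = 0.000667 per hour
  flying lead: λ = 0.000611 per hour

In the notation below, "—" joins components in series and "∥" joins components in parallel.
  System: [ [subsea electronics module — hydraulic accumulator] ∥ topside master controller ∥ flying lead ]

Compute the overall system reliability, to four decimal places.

R(subsea electronics module) = exp(−0.000380 × 400) = 0.858988
R(hydraulic accumulator) = exp(−0.000682 × 400) = 0.761245
R(topside master controller) = exp(−0.000667 × 400) = 0.765826
R(flying lead) = exp(−0.000611 × 400) = 0.783174
Series (subsea electronics module and hydraulic accumulator): 0.858988 × 0.761245 = 0.653900
Parallel ([0.653900], topside master controller, and flying lead): 1 − (1 − 0.653900)(1 − 0.765826)(1 − 0.783174) = 0.9824

0.9824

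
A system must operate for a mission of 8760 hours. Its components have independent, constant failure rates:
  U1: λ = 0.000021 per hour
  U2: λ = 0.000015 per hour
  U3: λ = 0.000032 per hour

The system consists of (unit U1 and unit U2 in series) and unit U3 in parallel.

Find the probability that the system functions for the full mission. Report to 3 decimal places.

R(U1) = exp(−0.000021 × 8760) = 0.83197
R(U2) = exp(−0.000015 × 8760) = 0.87687
R(U3) = exp(−0.000032 × 8760) = 0.75554
Series (U1 and U2): 0.83197 × 0.87687 = 0.72953
Parallel ([0.72953] and U3): 1 − (1 − 0.72953)(1 − 0.75554) = 0.934

0.934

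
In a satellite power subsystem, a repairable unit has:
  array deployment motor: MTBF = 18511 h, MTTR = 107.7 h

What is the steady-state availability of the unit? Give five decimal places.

A(array deployment motor) = MTBF/(MTBF+MTTR) = 18511/(18511+107.7) = 0.99422

0.99422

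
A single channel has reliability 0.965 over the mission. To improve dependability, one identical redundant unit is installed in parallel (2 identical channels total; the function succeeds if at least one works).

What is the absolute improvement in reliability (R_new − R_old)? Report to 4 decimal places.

R_before = 0.965
R_after = 1 − (1 − 0.965)^2 = 0.9988
ΔR = 0.9988 − 0.965 = 0.0338

0.0338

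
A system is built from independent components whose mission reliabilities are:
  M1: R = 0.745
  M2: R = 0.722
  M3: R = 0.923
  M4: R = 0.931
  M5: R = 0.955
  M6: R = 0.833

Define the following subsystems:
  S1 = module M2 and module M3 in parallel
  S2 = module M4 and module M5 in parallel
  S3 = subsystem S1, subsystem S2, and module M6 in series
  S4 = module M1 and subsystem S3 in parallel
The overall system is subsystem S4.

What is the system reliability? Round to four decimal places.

0.9522

Parallel (M2 and M3): 1 − (1 − 0.722000)(1 − 0.923000) = 0.978594
Parallel (M4 and M5): 1 − (1 − 0.931000)(1 − 0.955000) = 0.996895
Series ([0.978594], [0.996895], and M6): 0.978594 × 0.996895 × 0.833000 = 0.812638
Parallel (M1 and [0.812638]): 1 − (1 − 0.745000)(1 − 0.812638) = 0.9522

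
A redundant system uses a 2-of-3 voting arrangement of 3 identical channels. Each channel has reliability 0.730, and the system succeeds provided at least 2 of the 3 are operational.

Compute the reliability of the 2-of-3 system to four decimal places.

R = Σ_{i=2}^{3} C(3,i) p^i (1−p)^{3−i} with p = 0.730
C(3,2)·0.730^2·0.270^1 = 0.431649
C(3,3)·0.730^3·0.270^0 = 0.389017
Sum = 0.8207

0.8207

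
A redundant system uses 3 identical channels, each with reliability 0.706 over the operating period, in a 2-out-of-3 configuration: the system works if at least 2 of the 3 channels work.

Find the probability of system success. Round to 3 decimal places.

0.792

R = Σ_{i=2}^{3} C(3,i) p^i (1−p)^{3−i} with p = 0.706
C(3,2)·0.706^2·0.294^1 = 0.43962
C(3,3)·0.706^3·0.294^0 = 0.35190
Sum = 0.792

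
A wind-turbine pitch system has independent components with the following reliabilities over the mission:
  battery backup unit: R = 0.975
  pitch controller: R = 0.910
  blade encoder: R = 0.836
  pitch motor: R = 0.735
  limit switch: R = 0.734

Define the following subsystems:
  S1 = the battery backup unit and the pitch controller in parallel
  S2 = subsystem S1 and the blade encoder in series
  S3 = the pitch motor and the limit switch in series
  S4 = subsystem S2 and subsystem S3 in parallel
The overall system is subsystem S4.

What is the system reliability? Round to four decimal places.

0.9236

Parallel (battery backup unit and pitch controller): 1 − (1 − 0.975000)(1 − 0.910000) = 0.997750
Series ([0.997750] and blade encoder): 0.997750 × 0.836000 = 0.834119
Series (pitch motor and limit switch): 0.735000 × 0.734000 = 0.539490
Parallel ([0.834119] and [0.539490]): 1 − (1 − 0.834119)(1 − 0.539490) = 0.9236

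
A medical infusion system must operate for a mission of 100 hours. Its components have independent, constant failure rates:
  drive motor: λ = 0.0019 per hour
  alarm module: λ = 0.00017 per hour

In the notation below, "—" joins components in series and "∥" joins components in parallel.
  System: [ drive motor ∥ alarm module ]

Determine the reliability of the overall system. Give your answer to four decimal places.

0.9971

R(drive motor) = exp(−0.0019 × 100) = 0.826959
R(alarm module) = exp(−0.00017 × 100) = 0.983144
Parallel (drive motor and alarm module): 1 − (1 − 0.826959)(1 − 0.983144) = 0.9971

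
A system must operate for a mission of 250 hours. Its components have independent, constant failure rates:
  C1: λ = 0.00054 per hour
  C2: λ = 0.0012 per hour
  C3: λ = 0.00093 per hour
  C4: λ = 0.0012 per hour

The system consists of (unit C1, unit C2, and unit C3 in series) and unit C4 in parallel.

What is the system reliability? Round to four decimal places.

R(C1) = exp(−0.00054 × 250) = 0.873716
R(C2) = exp(−0.0012 × 250) = 0.740818
R(C3) = exp(−0.00093 × 250) = 0.792550
R(C4) = exp(−0.0012 × 250) = 0.740818
Series (C1, C2, and C3): 0.873716 × 0.740818 × 0.792550 = 0.512990
Parallel ([0.512990] and C4): 1 − (1 − 0.512990)(1 − 0.740818) = 0.8738

0.8738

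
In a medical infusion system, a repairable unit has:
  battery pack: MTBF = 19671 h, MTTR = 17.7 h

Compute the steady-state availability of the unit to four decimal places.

A(battery pack) = MTBF/(MTBF+MTTR) = 19671/(19671+17.7) = 0.9991

0.9991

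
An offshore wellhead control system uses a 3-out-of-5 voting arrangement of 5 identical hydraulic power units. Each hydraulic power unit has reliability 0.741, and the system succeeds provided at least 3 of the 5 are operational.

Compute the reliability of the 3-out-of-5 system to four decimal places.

0.8868

R = Σ_{i=3}^{5} C(5,i) p^i (1−p)^{5−i} with p = 0.741
C(5,3)·0.741^3·0.259^2 = 0.272932
C(5,4)·0.741^4·0.259^1 = 0.390429
C(5,5)·0.741^5·0.259^0 = 0.223404
Sum = 0.8868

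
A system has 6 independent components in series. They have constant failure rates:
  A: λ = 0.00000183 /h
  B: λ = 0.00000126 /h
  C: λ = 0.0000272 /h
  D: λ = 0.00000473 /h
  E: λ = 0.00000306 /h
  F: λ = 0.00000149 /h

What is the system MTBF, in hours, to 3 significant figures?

25300

Series of exponential components: λ_sys = Σ λ_i
λ_sys = 0.00000183 + 0.00000126 + 0.0000272 + 0.00000473 + 0.00000306 + 0.00000149 = 3.9570e-05 /h
MTBF = 1 / λ_sys = 25300 h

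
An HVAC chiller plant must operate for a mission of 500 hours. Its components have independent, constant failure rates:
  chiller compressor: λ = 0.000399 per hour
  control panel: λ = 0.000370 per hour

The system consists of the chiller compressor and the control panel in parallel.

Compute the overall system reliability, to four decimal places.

0.9695

R(chiller compressor) = exp(−0.000399 × 500) = 0.819140
R(control panel) = exp(−0.000370 × 500) = 0.831104
Parallel (chiller compressor and control panel): 1 − (1 − 0.819140)(1 − 0.831104) = 0.9695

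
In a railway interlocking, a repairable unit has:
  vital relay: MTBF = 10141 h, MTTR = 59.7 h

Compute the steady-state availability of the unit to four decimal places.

0.9941

A(vital relay) = MTBF/(MTBF+MTTR) = 10141/(10141+59.7) = 0.9941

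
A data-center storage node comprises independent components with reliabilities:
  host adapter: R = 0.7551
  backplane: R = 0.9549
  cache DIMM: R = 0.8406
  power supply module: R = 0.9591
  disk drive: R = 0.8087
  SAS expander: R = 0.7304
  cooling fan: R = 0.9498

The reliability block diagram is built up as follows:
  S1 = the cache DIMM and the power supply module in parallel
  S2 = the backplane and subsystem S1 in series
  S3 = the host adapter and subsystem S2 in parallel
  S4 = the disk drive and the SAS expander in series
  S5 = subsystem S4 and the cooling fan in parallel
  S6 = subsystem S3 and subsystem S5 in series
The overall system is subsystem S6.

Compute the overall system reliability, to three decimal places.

0.967

Parallel (cache DIMM and power supply module): 1 − (1 − 0.84060)(1 − 0.95910) = 0.99348
Series (backplane and [0.99348]): 0.95490 × 0.99348 = 0.94867
Parallel (host adapter and [0.94867]): 1 − (1 − 0.75510)(1 − 0.94867) = 0.98743
Series (disk drive and SAS expander): 0.80870 × 0.73040 = 0.59067
Parallel ([0.59067] and cooling fan): 1 − (1 − 0.59067)(1 − 0.94980) = 0.97945
Series ([0.98743] and [0.97945]): 0.98743 × 0.97945 = 0.967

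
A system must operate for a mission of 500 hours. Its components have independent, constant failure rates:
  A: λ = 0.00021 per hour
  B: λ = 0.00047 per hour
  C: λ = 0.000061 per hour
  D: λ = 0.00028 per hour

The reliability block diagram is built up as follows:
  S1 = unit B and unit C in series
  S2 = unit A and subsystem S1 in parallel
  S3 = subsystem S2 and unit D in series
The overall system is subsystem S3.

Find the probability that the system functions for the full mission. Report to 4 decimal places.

R(A) = exp(−0.00021 × 500) = 0.900325
R(B) = exp(−0.00047 × 500) = 0.790571
R(C) = exp(−0.000061 × 500) = 0.969960
R(D) = exp(−0.00028 × 500) = 0.869358
Series (B and C): 0.790571 × 0.969960 = 0.766822
Parallel (A and [0.766822]): 1 − (1 − 0.900325)(1 − 0.766822) = 0.976758
Series ([0.976758] and D): 0.976758 × 0.869358 = 0.8492

0.8492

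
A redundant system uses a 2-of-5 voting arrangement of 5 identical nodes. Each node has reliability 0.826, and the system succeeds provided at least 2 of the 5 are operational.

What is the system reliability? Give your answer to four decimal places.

R = Σ_{i=2}^{5} C(5,i) p^i (1−p)^{5−i} with p = 0.826
C(5,2)·0.826^2·0.174^3 = 0.035942
C(5,3)·0.826^3·0.174^2 = 0.170623
C(5,4)·0.826^4·0.174^1 = 0.404985
C(5,5)·0.826^5·0.174^0 = 0.384503
Sum = 0.9961

0.9961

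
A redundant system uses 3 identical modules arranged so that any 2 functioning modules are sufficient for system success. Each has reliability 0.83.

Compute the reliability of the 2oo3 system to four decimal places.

R = Σ_{i=2}^{3} C(3,i) p^i (1−p)^{3−i} with p = 0.83
C(3,2)·0.83^2·0.17^1 = 0.351339
C(3,3)·0.83^3·0.17^0 = 0.571787
Sum = 0.9231

0.9231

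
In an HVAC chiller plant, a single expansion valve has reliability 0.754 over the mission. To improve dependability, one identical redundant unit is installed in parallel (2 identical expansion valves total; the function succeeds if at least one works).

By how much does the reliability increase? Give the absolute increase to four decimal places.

0.1855

R_before = 0.754
R_after = 1 − (1 − 0.754)^2 = 0.9395
ΔR = 0.9395 − 0.754 = 0.1855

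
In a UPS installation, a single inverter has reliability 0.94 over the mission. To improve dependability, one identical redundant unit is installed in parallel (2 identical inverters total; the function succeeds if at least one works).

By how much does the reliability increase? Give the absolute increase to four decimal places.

0.0564

R_before = 0.94
R_after = 1 − (1 − 0.94)^2 = 0.9964
ΔR = 0.9964 − 0.94 = 0.0564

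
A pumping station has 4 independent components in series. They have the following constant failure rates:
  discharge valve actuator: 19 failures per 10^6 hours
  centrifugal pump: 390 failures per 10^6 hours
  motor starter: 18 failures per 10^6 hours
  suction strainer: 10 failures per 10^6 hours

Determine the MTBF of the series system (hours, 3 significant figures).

2290

Series of exponential components: λ_sys = Σ λ_i
λ_sys = 0.000019 + 0.00039 + 0.000018 + 0.000010 = 4.3700e-04 /h
MTBF = 1 / λ_sys = 2290 h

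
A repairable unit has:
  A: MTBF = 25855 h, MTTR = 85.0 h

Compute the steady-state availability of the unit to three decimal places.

A(A) = MTBF/(MTBF+MTTR) = 25855/(25855+85.0) = 0.997

0.997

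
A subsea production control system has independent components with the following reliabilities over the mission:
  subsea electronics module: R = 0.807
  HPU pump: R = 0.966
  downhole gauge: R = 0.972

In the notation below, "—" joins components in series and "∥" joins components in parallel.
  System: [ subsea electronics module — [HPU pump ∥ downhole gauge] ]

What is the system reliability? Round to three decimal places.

Parallel (HPU pump and downhole gauge): 1 − (1 − 0.96600)(1 − 0.97200) = 0.99905
Series (subsea electronics module and [0.99905]): 0.80700 × 0.99905 = 0.806

0.806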